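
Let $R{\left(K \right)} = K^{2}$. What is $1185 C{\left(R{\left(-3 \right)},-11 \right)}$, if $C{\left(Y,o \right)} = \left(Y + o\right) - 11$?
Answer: $-15405$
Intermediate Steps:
$C{\left(Y,o \right)} = -11 + Y + o$
$1185 C{\left(R{\left(-3 \right)},-11 \right)} = 1185 \left(-11 + \left(-3\right)^{2} - 11\right) = 1185 \left(-11 + 9 - 11\right) = 1185 \left(-13\right) = -15405$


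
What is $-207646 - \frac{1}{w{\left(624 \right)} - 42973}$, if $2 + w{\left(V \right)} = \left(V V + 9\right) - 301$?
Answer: $- \frac{71868149415}{346109} \approx -2.0765 \cdot 10^{5}$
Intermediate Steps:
$w{\left(V \right)} = -294 + V^{2}$ ($w{\left(V \right)} = -2 + \left(\left(V V + 9\right) - 301\right) = -2 + \left(\left(V^{2} + 9\right) - 301\right) = -2 + \left(\left(9 + V^{2}\right) - 301\right) = -2 + \left(-292 + V^{2}\right) = -294 + V^{2}$)
$-207646 - \frac{1}{w{\left(624 \right)} - 42973} = -207646 - \frac{1}{\left(-294 + 624^{2}\right) - 42973} = -207646 - \frac{1}{\left(-294 + 389376\right) - 42973} = -207646 - \frac{1}{389082 - 42973} = -207646 - \frac{1}{346109} = - \frac{71868149415}{346109}$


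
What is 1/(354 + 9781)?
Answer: 1/10135 ≈ 9.8668e-5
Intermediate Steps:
1/(354 + 9781) = 1/10135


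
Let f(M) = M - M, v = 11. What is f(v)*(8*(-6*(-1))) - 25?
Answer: -25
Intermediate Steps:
f(M) = 0
f(v)*(8*(-6*(-1))) - 25 = 0*(8*(-6*(-1))) - 25 = 0*(8*6) - 25 = 0*48 - 25 = 0 - 25 = -25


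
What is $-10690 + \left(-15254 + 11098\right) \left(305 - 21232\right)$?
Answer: $86961922$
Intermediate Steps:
$-10690 + \left(-15254 + 11098\right) \left(305 - 21232\right) = -10690 - -86972612 = -10690 + 86972612 = 86961922$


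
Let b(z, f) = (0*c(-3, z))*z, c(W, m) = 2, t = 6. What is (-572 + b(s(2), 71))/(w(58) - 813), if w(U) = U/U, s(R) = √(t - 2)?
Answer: 143/203 ≈ 0.70443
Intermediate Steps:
s(R) = 2 (s(R) = √(6 - 2) = √4 = 2)
w(U) = 1
b(z, f) = 0 (b(z, f) = (0*2)*z = 0*z = 0)
(-572 + b(s(2), 71))/(w(58) - 813) = (-572 + 0)/(1 - 813) = -572/(-812) = -572*(-1/812) = 143/203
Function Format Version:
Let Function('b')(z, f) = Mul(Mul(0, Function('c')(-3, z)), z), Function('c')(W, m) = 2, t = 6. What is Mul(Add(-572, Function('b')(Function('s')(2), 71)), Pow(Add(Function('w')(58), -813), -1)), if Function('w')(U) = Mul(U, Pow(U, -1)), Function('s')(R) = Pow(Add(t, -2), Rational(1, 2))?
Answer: Rational(143, 203) ≈ 0.70443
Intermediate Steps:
Function('s')(R) = 2 (Function('s')(R) = Pow(Add(6, -2), Rational(1, 2)) = Pow(4, Rational(1, 2)) = 2)
Function('w')(U) = 1
Function('b')(z, f) = 0 (Function('b')(z, f) = Mul(Mul(0, 2), z) = Mul(0, z) = 0)
Mul(Add(-572, Function('b')(Function('s')(2), 71)), Pow(Add(Function('w')(58), -813), -1)) = Mul(Add(-572, 0), Pow(Add(1, -813), -1)) = Mul(-572, Pow(-812, -1)) = Mul(-572, Rational(-1, 812)) = Rational(143, 203)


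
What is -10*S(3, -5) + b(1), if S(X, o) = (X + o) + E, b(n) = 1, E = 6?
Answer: -39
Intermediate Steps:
S(X, o) = 6 + X + o (S(X, o) = (X + o) + 6 = 6 + X + o)
-10*S(3, -5) + b(1) = -10*(6 + 3 - 5) + 1 = -10*4 + 1 = -40 + 1 = -39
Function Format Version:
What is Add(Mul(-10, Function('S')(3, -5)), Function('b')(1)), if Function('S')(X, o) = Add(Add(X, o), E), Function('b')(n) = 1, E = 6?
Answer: -39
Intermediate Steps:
Function('S')(X, o) = Add(6, X, o) (Function('S')(X, o) = Add(Add(X, o), 6) = Add(6, X, o))
Add(Mul(-10, Function('S')(3, -5)), Function('b')(1)) = Add(Mul(-10, Add(6, 3, -5)), 1) = Add(Mul(-10, 4), 1) = Add(-40, 1) = -39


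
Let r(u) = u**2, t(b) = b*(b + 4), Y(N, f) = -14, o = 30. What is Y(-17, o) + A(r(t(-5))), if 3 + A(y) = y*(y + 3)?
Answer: 683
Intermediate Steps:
t(b) = b*(4 + b)
A(y) = -3 + y*(3 + y) (A(y) = -3 + y*(y + 3) = -3 + y*(3 + y))
Y(-17, o) + A(r(t(-5))) = -14 + (-3 + ((-5*(4 - 5))**2)**2 + 3*(-5*(4 - 5))**2) = -14 + (-3 + ((-5*(-1))**2)**2 + 3*(-5*(-1))**2) = -14 + (-3 + (5**2)**2 + 3*5**2) = -14 + (-3 + 25**2 + 3*25) = -14 + (-3 + 625 + 75) = -14 + 697 = 683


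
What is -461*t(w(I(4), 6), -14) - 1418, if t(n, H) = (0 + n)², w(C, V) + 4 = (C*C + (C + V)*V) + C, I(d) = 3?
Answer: -1773502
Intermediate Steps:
w(C, V) = -4 + C + C² + V*(C + V) (w(C, V) = -4 + ((C*C + (C + V)*V) + C) = -4 + ((C² + V*(C + V)) + C) = -4 + (C + C² + V*(C + V)) = -4 + C + C² + V*(C + V))
t(n, H) = n²
-461*t(w(I(4), 6), -14) - 1418 = -461*(-4 + 3 + 3² + 6² + 3*6)² - 1418 = -461*(-4 + 3 + 9 + 36 + 18)² - 1418 = -461*62² - 1418 = -461*3844 - 1418 = -1772084 - 1418 = -1773502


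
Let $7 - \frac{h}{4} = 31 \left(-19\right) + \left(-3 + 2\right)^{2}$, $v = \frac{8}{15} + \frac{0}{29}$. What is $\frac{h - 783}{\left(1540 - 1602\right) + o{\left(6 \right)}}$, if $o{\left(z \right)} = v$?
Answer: $- \frac{23955}{922} \approx -25.982$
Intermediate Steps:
$v = \frac{8}{15}$ ($v = 8 \cdot \frac{1}{15} + 0 \cdot \frac{1}{29} = \frac{8}{15} + 0 = \frac{8}{15} \approx 0.53333$)
$o{\left(z \right)} = \frac{8}{15}$
$h = 2380$ ($h = 28 - 4 \left(31 \left(-19\right) + \left(-3 + 2\right)^{2}\right) = 28 - 4 \left(-589 + \left(-1\right)^{2}\right) = 28 - 4 \left(-589 + 1\right) = 28 - -2352 = 28 + 2352 = 2380$)
$\frac{h - 783}{\left(1540 - 1602\right) + o{\left(6 \right)}} = \frac{2380 - 783}{\left(1540 - 1602\right) + \frac{8}{15}} = \frac{1597}{-62 + \frac{8}{15}} = \frac{1597}{- \frac{922}{15}} = 1597 \left(- \frac{15}{922}\right) = - \frac{23955}{922}$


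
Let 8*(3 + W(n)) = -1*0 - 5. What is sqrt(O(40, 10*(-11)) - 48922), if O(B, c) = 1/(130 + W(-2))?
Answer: I*sqrt(50004195474)/1011 ≈ 221.18*I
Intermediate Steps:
W(n) = -29/8 (W(n) = -3 + (-1*0 - 5)/8 = -3 + (0 - 5)/8 = -3 + (1/8)*(-5) = -3 - 5/8 = -29/8)
O(B, c) = 8/1011 (O(B, c) = 1/(130 - 29/8) = 1/(1011/8) = 8/1011)
sqrt(O(40, 10*(-11)) - 48922) = sqrt(8/1011 - 48922) = sqrt(-49460134/1011) = I*sqrt(50004195474)/1011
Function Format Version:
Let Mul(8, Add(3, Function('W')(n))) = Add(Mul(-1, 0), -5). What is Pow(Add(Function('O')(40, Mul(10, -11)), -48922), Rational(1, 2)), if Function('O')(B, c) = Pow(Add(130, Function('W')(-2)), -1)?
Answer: Mul(Rational(1, 1011), I, Pow(50004195474, Rational(1, 2))) ≈ Mul(221.18, I)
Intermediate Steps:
Function('W')(n) = Rational(-29, 8) (Function('W')(n) = Add(-3, Mul(Rational(1, 8), Add(Mul(-1, 0), -5))) = Add(-3, Mul(Rational(1, 8), Add(0, -5))) = Add(-3, Mul(Rational(1, 8), -5)) = Add(-3, Rational(-5, 8)) = Rational(-29, 8))
Function('O')(B, c) = Rational(8, 1011) (Function('O')(B, c) = Pow(Add(130, Rational(-29, 8)), -1) = Pow(Rational(1011, 8), -1) = Rational(8, 1011))
Pow(Add(Function('O')(40, Mul(10, -11)), -48922), Rational(1, 2)) = Pow(Add(Rational(8, 1011), -48922), Rational(1, 2)) = Pow(Rational(-49460134, 1011), Rational(1, 2)) = Mul(Rational(1, 1011), I, Pow(50004195474, Rational(1, 2)))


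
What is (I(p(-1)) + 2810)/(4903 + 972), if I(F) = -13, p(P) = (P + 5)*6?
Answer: 2797/5875 ≈ 0.47609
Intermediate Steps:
p(P) = 30 + 6*P (p(P) = (5 + P)*6 = 30 + 6*P)
(I(p(-1)) + 2810)/(4903 + 972) = (-13 + 2810)/(4903 + 972) = 2797/5875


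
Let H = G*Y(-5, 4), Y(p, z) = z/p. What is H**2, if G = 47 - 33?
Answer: 3136/25 ≈ 125.44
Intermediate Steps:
G = 14
H = -56/5 (H = 14*(4/(-5)) = 14*(4*(-1/5)) = 14*(-4/5) = -56/5 ≈ -11.200)
H**2 = (-56/5)**2 = 3136/25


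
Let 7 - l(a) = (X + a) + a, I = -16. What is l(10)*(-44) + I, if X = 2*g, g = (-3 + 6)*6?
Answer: 2140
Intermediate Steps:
g = 18 (g = 3*6 = 18)
X = 36 (X = 2*18 = 36)
l(a) = -29 - 2*a (l(a) = 7 - ((36 + a) + a) = 7 - (36 + 2*a) = 7 + (-36 - 2*a) = -29 - 2*a)
l(10)*(-44) + I = (-29 - 2*10)*(-44) - 16 = (-29 - 20)*(-44) - 16 = -49*(-44) - 16 = 2156 - 16 = 2140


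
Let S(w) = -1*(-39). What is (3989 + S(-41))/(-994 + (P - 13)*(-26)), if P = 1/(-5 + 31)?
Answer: -4028/657 ≈ -6.1309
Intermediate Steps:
S(w) = 39
P = 1/26 ≈ 0.038462
(3989 + S(-41))/(-994 + (P - 13)*(-26)) = (3989 + 39)/(-994 + (1/26 - 13)*(-26)) = 4028/(-994 - 337/26*(-26)) = 4028/(-994 + 337) = 4028/(-657) = 4028*(-1/657) = -4028/657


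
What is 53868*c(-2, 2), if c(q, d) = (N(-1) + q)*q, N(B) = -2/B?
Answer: 0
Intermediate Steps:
c(q, d) = q*(2 + q) (c(q, d) = (-2/(-1) + q)*q = (-2*(-1) + q)*q = (2 + q)*q = q*(2 + q))
53868*c(-2, 2) = 53868*(-2*(2 - 2)) = 53868*(-2*0) = 53868*0 = 0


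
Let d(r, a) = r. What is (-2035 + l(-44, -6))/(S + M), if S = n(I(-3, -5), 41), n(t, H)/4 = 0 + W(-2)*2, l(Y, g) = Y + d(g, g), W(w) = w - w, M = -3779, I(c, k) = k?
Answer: 2085/3779 ≈ 0.55173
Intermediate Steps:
W(w) = 0
l(Y, g) = Y + g
n(t, H) = 0 (n(t, H) = 4*(0 + 0*2) = 4*(0 + 0) = 4*0 = 0)
S = 0
(-2035 + l(-44, -6))/(S + M) = (-2035 + (-44 - 6))/(0 - 3779) = (-2035 - 50)/(-3779) = -2085*(-1/3779) = 2085/3779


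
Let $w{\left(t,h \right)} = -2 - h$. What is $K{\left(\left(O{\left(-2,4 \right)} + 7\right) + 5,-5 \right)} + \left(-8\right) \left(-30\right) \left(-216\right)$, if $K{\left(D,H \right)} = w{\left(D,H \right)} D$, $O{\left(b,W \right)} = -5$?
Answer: $-51819$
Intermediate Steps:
$K{\left(D,H \right)} = D \left(-2 - H\right)$ ($K{\left(D,H \right)} = \left(-2 - H\right) D = D \left(-2 - H\right)$)
$K{\left(\left(O{\left(-2,4 \right)} + 7\right) + 5,-5 \right)} + \left(-8\right) \left(-30\right) \left(-216\right) = - \left(\left(-5 + 7\right) + 5\right) \left(2 - 5\right) + \left(-8\right) \left(-30\right) \left(-216\right) = \left(-1\right) \left(2 + 5\right) \left(-3\right) + 240 \left(-216\right) = \left(-1\right) 7 \left(-3\right) - 51840 = 21 - 51840 = -51819$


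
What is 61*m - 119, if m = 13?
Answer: 674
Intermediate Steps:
61*m - 119 = 61*13 - 119 = 793 - 119 = 674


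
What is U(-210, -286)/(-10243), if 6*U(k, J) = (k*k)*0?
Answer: 0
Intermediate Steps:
U(k, J) = 0 (U(k, J) = ((k*k)*0)/6 = (k**2*0)/6 = (1/6)*0 = 0)
U(-210, -286)/(-10243) = 0/(-10243) = 0*(-1/10243) = 0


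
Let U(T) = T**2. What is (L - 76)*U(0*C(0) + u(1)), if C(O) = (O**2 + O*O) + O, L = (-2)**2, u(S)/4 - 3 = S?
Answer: -18432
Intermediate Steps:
u(S) = 12 + 4*S
L = 4
C(O) = O + 2*O**2 (C(O) = (O**2 + O**2) + O = 2*O**2 + O = O + 2*O**2)
(L - 76)*U(0*C(0) + u(1)) = (4 - 76)*(0*(0*(1 + 2*0)) + (12 + 4*1))**2 = -72*(0*(0*(1 + 0)) + (12 + 4))**2 = -72*(0*(0*1) + 16)**2 = -72*(0*0 + 16)**2 = -72*(0 + 16)**2 = -72*16**2 = -72*256 = -18432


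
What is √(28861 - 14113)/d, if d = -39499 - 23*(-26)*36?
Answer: -2*√3687/17971 ≈ -0.0067576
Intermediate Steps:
d = -17971 (d = -39499 - (-598)*36 = -39499 - 1*(-21528) = -39499 + 21528 = -17971)
√(28861 - 14113)/d = √(28861 - 14113)/(-17971) = √14748*(-1/17971) = (2*√3687)*(-1/17971) = -2*√3687/17971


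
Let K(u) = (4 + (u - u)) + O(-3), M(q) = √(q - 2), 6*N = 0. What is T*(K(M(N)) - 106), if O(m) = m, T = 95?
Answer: -9975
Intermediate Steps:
N = 0 (N = (⅙)*0 = 0)
M(q) = √(-2 + q)
K(u) = 1 (K(u) = (4 + (u - u)) - 3 = (4 + 0) - 3 = 4 - 3 = 1)
T*(K(M(N)) - 106) = 95*(1 - 106) = 95*(-105) = -9975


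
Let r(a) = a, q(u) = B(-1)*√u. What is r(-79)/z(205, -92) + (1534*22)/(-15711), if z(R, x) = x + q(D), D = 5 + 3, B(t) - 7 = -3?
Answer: -41783945/32741724 + 79*√2/1042 ≈ -1.1689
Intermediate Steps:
B(t) = 4 (B(t) = 7 - 3 = 4)
D = 8
q(u) = 4*√u
z(R, x) = x + 8*√2 (z(R, x) = x + 4*√8 = x + 4*(2*√2) = x + 8*√2)
r(-79)/z(205, -92) + (1534*22)/(-15711) = -79/(-92 + 8*√2) + (1534*22)/(-15711) = -79/(-92 + 8*√2) + 33748*(-1/15711) = -79/(-92 + 8*√2) - 33748/15711 = -33748/15711 - 79/(-92 + 8*√2)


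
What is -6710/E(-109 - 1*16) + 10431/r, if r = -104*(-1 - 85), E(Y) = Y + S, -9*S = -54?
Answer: 61255529/1064336 ≈ 57.553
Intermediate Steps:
S = 6 (S = -1/9*(-54) = 6)
E(Y) = 6 + Y (E(Y) = Y + 6 = 6 + Y)
r = 8944 (r = -104*(-86) = 8944)
-6710/E(-109 - 1*16) + 10431/r = -6710/(6 + (-109 - 1*16)) + 10431/8944 = -6710/(6 + (-109 - 16)) + 10431*(1/8944) = -6710/(6 - 125) + 10431/8944 = -6710/(-119) + 10431/8944 = -6710*(-1/119) + 10431/8944 = 6710/119 + 10431/8944 = 61255529/1064336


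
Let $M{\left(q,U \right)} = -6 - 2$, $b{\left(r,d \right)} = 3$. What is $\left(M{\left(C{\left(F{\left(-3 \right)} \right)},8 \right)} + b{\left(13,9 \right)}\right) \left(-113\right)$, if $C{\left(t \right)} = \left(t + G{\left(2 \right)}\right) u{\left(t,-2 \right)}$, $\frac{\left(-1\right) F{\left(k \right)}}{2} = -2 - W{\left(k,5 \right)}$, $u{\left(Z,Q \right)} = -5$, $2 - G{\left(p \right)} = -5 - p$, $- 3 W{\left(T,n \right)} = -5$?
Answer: $565$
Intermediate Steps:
$W{\left(T,n \right)} = \frac{5}{3}$ ($W{\left(T,n \right)} = \left(- \frac{1}{3}\right) \left(-5\right) = \frac{5}{3}$)
$G{\left(p \right)} = 7 + p$ ($G{\left(p \right)} = 2 - \left(-5 - p\right) = 2 + \left(5 + p\right) = 7 + p$)
$F{\left(k \right)} = \frac{22}{3}$ ($F{\left(k \right)} = - 2 \left(-2 - \frac{5}{3}\right) = \left(-2\right) \left(- \frac{11}{3}\right) = \frac{22}{3}$)
$C{\left(t \right)} = -45 - 5 t$ ($C{\left(t \right)} = \left(t + \left(7 + 2\right)\right) \left(-5\right) = \left(t + 9\right) \left(-5\right) = \left(9 + t\right) \left(-5\right) = -45 - 5 t$)
$M{\left(q,U \right)} = -8$
$\left(M{\left(C{\left(F{\left(-3 \right)} \right)},8 \right)} + b{\left(13,9 \right)}\right) \left(-113\right) = \left(-8 + 3\right) \left(-113\right) = \left(-5\right) \left(-113\right) = 565$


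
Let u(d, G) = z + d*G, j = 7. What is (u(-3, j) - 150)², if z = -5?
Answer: 30976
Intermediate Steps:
u(d, G) = -5 + G*d (u(d, G) = -5 + d*G = -5 + G*d)
(u(-3, j) - 150)² = ((-5 + 7*(-3)) - 150)² = ((-5 - 21) - 150)² = (-26 - 150)² = (-176)² = 30976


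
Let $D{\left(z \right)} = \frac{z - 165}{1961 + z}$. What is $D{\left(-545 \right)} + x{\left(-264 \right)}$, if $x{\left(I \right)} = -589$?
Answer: $- \frac{417367}{708} \approx -589.5$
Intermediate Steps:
$D{\left(z \right)} = \frac{-165 + z}{1961 + z}$
$D{\left(-545 \right)} + x{\left(-264 \right)} = \frac{-165 - 545}{1961 - 545} - 589 = \frac{1}{1416} \left(-710\right) - 589 = - \frac{355}{708} - 589 = - \frac{417367}{708}$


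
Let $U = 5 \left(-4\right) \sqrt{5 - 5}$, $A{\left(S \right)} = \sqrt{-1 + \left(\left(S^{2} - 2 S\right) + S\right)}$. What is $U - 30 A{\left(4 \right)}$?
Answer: $- 30 \sqrt{11} \approx -99.499$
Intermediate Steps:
$A{\left(S \right)} = \sqrt{-1 + S^{2} - S}$ ($A{\left(S \right)} = \sqrt{-1 + \left(S^{2} - S\right)} = \sqrt{-1 + S^{2} - S}$)
$U = 0$ ($U = - 20 \sqrt{0} = \left(-20\right) 0 = 0$)
$U - 30 A{\left(4 \right)} = 0 - 30 \sqrt{-1 + 4^{2} - 4} = 0 - 30 \sqrt{-1 + 16 - 4} = 0 - 30 \sqrt{11} = - 30 \sqrt{11}$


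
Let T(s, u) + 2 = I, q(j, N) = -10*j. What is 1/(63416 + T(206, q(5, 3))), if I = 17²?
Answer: 1/63703 ≈ 1.5698e-5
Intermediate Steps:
I = 289
T(s, u) = 287 (T(s, u) = -2 + 289 = 287)
1/(63416 + T(206, q(5, 3))) = 1/(63416 + 287) = 1/63703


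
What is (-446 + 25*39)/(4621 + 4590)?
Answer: 529/9211 ≈ 0.057431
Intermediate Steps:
(-446 + 25*39)/(4621 + 4590) = (-446 + 975)/9211 = 529*(1/9211) = 529/9211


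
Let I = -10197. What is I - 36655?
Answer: -46852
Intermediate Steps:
I - 36655 = -10197 - 36655 = -46852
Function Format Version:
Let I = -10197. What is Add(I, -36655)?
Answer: -46852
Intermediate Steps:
Add(I, -36655) = Add(-10197, -36655) = -46852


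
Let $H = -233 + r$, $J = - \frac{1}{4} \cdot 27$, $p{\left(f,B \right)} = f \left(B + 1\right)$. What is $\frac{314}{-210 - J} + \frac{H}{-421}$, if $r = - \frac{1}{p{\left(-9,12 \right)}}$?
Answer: $- \frac{13234804}{13348647} \approx -0.99147$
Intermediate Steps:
$p{\left(f,B \right)} = f \left(1 + B\right)$
$r = \frac{1}{117}$ ($r = - \frac{1}{\left(-9\right) \left(1 + 12\right)} = - \frac{1}{\left(-9\right) 13} = - \frac{1}{-117} = \left(-1\right) \left(- \frac{1}{117}\right) = \frac{1}{117} \approx 0.008547$)
$J = - \frac{27}{4}$ ($J = \left(-1\right) \frac{1}{4} \cdot 27 = \left(- \frac{1}{4}\right) 27 = - \frac{27}{4} \approx -6.75$)
$H = - \frac{27260}{117}$ ($H = -233 + \frac{1}{117} = - \frac{27260}{117} \approx -232.99$)
$\frac{314}{-210 - J} + \frac{H}{-421} = \frac{314}{-210 - - \frac{27}{4}} - \frac{27260}{117 \left(-421\right)} = \frac{314}{-210 + \frac{27}{4}} - - \frac{27260}{49257} = \frac{314}{- \frac{813}{4}} + \frac{27260}{49257} = 314 \left(- \frac{4}{813}\right) + \frac{27260}{49257} = - \frac{1256}{813} + \frac{27260}{49257} = - \frac{13234804}{13348647}$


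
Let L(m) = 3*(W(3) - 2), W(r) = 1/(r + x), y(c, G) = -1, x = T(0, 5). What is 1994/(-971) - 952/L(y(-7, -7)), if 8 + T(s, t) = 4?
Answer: 906446/8739 ≈ 103.72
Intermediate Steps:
T(s, t) = -4 (T(s, t) = -8 + 4 = -4)
x = -4
W(r) = 1/(-4 + r) (W(r) = 1/(r - 4) = 1/(-4 + r))
L(m) = -9 (L(m) = 3*(1/(-4 + 3) - 2) = 3*(1/(-1) - 2) = 3*(-1 - 2) = 3*(-3) = -9)
1994/(-971) - 952/L(y(-7, -7)) = 1994/(-971) - 952/(-9) = 1994*(-1/971) - 952*(-⅑) = -1994/971 + 952/9 = 906446/8739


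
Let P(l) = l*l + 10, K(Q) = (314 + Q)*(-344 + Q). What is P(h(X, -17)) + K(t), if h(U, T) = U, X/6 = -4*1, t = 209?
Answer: -70019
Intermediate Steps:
X = -24 (X = 6*(-4*1) = 6*(-4) = -24)
K(Q) = (-344 + Q)*(314 + Q)
P(l) = 10 + l² (P(l) = l² + 10 = 10 + l²)
P(h(X, -17)) + K(t) = (10 + (-24)²) + (-108016 + 209² - 30*209) = (10 + 576) + (-108016 + 43681 - 6270) = 586 - 70605 = -70019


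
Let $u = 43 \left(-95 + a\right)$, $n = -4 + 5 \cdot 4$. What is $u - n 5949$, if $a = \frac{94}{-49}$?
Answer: $- \frac{4868223}{49} \approx -99352.0$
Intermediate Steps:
$n = 16$ ($n = -4 + 20 = 16$)
$a = - \frac{94}{49}$ ($a = 94 \left(- \frac{1}{49}\right) = - \frac{94}{49} \approx -1.9184$)
$u = - \frac{204207}{49}$ ($u = 43 \left(-95 - \frac{94}{49}\right) = 43 \left(- \frac{4749}{49}\right) = - \frac{204207}{49} \approx -4167.5$)
$u - n 5949 = - \frac{204207}{49} - 16 \cdot 5949 = - \frac{204207}{49} - 95184 = - \frac{4868223}{49}$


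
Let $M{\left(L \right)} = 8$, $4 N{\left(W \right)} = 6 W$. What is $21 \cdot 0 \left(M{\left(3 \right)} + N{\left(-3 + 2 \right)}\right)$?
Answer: $0$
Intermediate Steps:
$N{\left(W \right)} = \frac{3 W}{2}$ ($N{\left(W \right)} = \frac{6 W}{4} = \frac{3 W}{2}$)
$21 \cdot 0 \left(M{\left(3 \right)} + N{\left(-3 + 2 \right)}\right) = 21 \cdot 0 \left(8 + \frac{3 \left(-3 + 2\right)}{2}\right) = 0 \left(8 + \frac{3}{2} \left(-1\right)\right) = 0 \left(8 - \frac{3}{2}\right) = 0 \cdot \frac{13}{2} = 0$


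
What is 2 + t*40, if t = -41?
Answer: -1638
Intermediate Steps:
2 + t*40 = 2 - 41*40 = 2 - 1640 = -1638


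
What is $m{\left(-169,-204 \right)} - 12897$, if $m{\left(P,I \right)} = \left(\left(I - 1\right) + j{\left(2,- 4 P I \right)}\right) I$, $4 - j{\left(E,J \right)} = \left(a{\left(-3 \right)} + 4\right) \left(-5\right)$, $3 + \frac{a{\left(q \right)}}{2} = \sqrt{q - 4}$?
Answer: $30147 - 2040 i \sqrt{7} \approx 30147.0 - 5397.3 i$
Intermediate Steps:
$a{\left(q \right)} = -6 + 2 \sqrt{-4 + q}$ ($a{\left(q \right)} = -6 + 2 \sqrt{q - 4} = -6 + 2 \sqrt{-4 + q}$)
$j{\left(E,J \right)} = -6 + 10 i \sqrt{7}$ ($j{\left(E,J \right)} = 4 - \left(\left(-6 + 2 \sqrt{-4 - 3}\right) + 4\right) \left(-5\right) = 4 - \left(\left(-6 + 2 \sqrt{-7}\right) + 4\right) \left(-5\right) = 4 - \left(\left(-6 + 2 i \sqrt{7}\right) + 4\right) \left(-5\right) = 4 - \left(-2 + 2 i \sqrt{7}\right) \left(-5\right) = 4 - \left(10 - 10 i \sqrt{7}\right) = -6 + 10 i \sqrt{7}$)
$m{\left(P,I \right)} = I \left(-7 + I + 10 i \sqrt{7}\right)$ ($m{\left(P,I \right)} = \left(\left(I - 1\right) - \left(6 - 10 i \sqrt{7}\right)\right) I = \left(\left(-1 + I\right) - \left(6 - 10 i \sqrt{7}\right)\right) I = \left(-7 + I + 10 i \sqrt{7}\right) I = I \left(-7 + I + 10 i \sqrt{7}\right)$)
$m{\left(-169,-204 \right)} - 12897 = - 204 \left(-7 - 204 + 10 i \sqrt{7}\right) - 12897 = - 204 \left(-211 + 10 i \sqrt{7}\right) - 12897 = \left(43044 - 2040 i \sqrt{7}\right) - 12897 = 30147 - 2040 i \sqrt{7}$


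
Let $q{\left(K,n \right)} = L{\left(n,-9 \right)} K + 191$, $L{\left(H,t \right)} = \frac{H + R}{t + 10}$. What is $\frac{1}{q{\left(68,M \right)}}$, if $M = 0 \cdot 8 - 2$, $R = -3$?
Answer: $- \frac{1}{149} \approx -0.0067114$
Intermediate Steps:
$L{\left(H,t \right)} = \frac{-3 + H}{10 + t}$ ($L{\left(H,t \right)} = \frac{H - 3}{t + 10} = \frac{-3 + H}{10 + t}$)
$M = -2$ ($M = 0 - 2 = -2$)
$q{\left(K,n \right)} = 191 + K \left(-3 + n\right)$ ($q{\left(K,n \right)} = \frac{-3 + n}{10 - 9} K + 191 = \frac{-3 + n}{1} K + 191 = 1 \left(-3 + n\right) K + 191 = \left(-3 + n\right) K + 191 = K \left(-3 + n\right) + 191 = 191 + K \left(-3 + n\right)$)
$\frac{1}{q{\left(68,M \right)}} = \frac{1}{191 + 68 \left(-3 - 2\right)} = \frac{1}{191 + 68 \left(-5\right)} = \frac{1}{191 - 340} = \frac{1}{-149} = - \frac{1}{149}$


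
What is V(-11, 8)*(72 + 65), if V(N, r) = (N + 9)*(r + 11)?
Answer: -5206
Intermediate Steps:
V(N, r) = (9 + N)*(11 + r)
V(-11, 8)*(72 + 65) = (99 + 9*8 + 11*(-11) - 11*8)*(72 + 65) = (99 + 72 - 121 - 88)*137 = -38*137 = -5206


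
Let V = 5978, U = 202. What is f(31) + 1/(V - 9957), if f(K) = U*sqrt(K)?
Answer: -1/3979 + 202*sqrt(31) ≈ 1124.7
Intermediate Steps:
f(K) = 202*sqrt(K)
f(31) + 1/(V - 9957) = 202*sqrt(31) + 1/(5978 - 9957) = 202*sqrt(31) + 1/(-3979) = 202*sqrt(31) - 1/3979 = -1/3979 + 202*sqrt(31)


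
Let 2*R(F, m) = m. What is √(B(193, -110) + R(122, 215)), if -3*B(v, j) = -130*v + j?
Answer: √34030/2 ≈ 92.236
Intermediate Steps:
R(F, m) = m/2
B(v, j) = -j/3 + 130*v/3 (B(v, j) = -(-130*v + j)/3 = -(j - 130*v)/3 = -j/3 + 130*v/3)
√(B(193, -110) + R(122, 215)) = √((-⅓*(-110) + (130/3)*193) + (½)*215) = √((110/3 + 25090/3) + 215/2) = √(8400 + 215/2) = √(17015/2) = √34030/2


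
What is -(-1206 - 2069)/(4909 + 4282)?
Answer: 3275/9191 ≈ 0.35633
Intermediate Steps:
-(-1206 - 2069)/(4909 + 4282) = -(-3275)/9191 = -1*(-3275/9191) = 3275/9191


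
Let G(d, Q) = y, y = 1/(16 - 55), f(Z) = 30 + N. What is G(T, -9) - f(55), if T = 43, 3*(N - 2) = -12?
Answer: -1093/39 ≈ -28.026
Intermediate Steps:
N = -2 (N = 2 + (⅓)*(-12) = 2 - 4 = -2)
f(Z) = 28 (f(Z) = 30 - 2 = 28)
y = -1/39 (y = 1/(-39) = -1/39 ≈ -0.025641)
G(d, Q) = -1/39
G(T, -9) - f(55) = -1/39 - 1*28 = -1/39 - 28 = -1093/39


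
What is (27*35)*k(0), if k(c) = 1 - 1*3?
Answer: -1890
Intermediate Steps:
k(c) = -2 (k(c) = 1 - 3 = -2)
(27*35)*k(0) = (27*35)*(-2) = 945*(-2) = -1890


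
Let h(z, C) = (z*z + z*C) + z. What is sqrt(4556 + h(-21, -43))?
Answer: sqrt(5879) ≈ 76.675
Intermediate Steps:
h(z, C) = z + z**2 + C*z (h(z, C) = (z**2 + C*z) + z = z + z**2 + C*z)
sqrt(4556 + h(-21, -43)) = sqrt(4556 - 21*(1 - 43 - 21)) = sqrt(4556 - 21*(-63)) = sqrt(4556 + 1323) = sqrt(5879)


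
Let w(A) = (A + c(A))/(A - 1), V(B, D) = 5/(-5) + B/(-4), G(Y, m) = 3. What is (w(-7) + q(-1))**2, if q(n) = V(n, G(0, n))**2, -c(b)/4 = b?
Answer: 1089/256 ≈ 4.2539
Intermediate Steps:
c(b) = -4*b
V(B, D) = -1 - B/4 (V(B, D) = 5*(-1/5) + B*(-1/4) = -1 - B/4)
w(A) = -3*A/(-1 + A) (w(A) = (A - 4*A)/(A - 1) = (-3*A)/(-1 + A) = -3*A/(-1 + A))
q(n) = (-1 - n/4)**2
(w(-7) + q(-1))**2 = (-3*(-7)/(-1 - 7) + (4 - 1)**2/16)**2 = (-3*(-7)/(-8) + (1/16)*3**2)**2 = (-3*(-7)*(-1/8) + (1/16)*9)**2 = (-21/8 + 9/16)**2 = (-33/16)**2 = 1089/256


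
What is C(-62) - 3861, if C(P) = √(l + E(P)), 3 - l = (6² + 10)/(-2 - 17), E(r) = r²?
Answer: -3861 + √1389641/19 ≈ -3799.0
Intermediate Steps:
l = 103/19 (l = 3 - (6² + 10)/(-2 - 17) = 3 - (36 + 10)/(-19) = 3 - 46*(-1)/19 = 3 - 1*(-46/19) = 3 + 46/19 = 103/19 ≈ 5.4211)
C(P) = √(103/19 + P²)
C(-62) - 3861 = √(1957 + 361*(-62)²)/19 - 3861 = √(1957 + 361*3844)/19 - 3861 = √(1957 + 1387684)/19 - 3861 = √1389641/19 - 3861 = -3861 + √1389641/19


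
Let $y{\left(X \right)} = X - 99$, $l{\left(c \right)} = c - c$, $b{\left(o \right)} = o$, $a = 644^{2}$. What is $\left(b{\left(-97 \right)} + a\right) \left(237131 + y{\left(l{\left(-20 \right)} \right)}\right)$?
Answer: $98282711448$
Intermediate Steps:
$a = 414736$
$l{\left(c \right)} = 0$
$y{\left(X \right)} = -99 + X$ ($y{\left(X \right)} = X - 99 = -99 + X$)
$\left(b{\left(-97 \right)} + a\right) \left(237131 + y{\left(l{\left(-20 \right)} \right)}\right) = \left(-97 + 414736\right) \left(237131 + \left(-99 + 0\right)\right) = 414639 \left(237131 - 99\right) = 414639 \cdot 237032 = 98282711448$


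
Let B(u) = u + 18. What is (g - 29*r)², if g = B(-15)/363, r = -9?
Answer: 997422724/14641 ≈ 68125.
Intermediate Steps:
B(u) = 18 + u
g = 1/121 (g = (18 - 15)/363 = 3*(1/363) = 1/121 ≈ 0.0082645)
(g - 29*r)² = (1/121 - 29*(-9))² = (1/121 + 261)² = (31582/121)² = 997422724/14641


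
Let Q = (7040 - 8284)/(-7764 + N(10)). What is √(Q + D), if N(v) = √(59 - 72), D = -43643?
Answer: √((338843008 - 43643*I*√13)/(-7764 + I*√13)) ≈ 0.e-7 + 208.91*I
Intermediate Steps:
N(v) = I*√13 (N(v) = √(-13) = I*√13)
Q = -1244/(-7764 + I*√13) (Q = (7040 - 8284)/(-7764 + I*√13) = -1244/(-7764 + I*√13) ≈ 0.16023 + 7.4408e-5*I)
√(Q + D) = √((9658416/60279709 + 1244*I*√13/60279709) - 43643) = √(-2630777681471/60279709 + 1244*I*√13/60279709)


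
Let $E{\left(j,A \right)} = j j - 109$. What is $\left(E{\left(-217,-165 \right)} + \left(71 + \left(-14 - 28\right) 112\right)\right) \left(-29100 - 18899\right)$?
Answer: $-2032613653$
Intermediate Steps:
$E{\left(j,A \right)} = -109 + j^{2}$ ($E{\left(j,A \right)} = j^{2} - 109 = -109 + j^{2}$)
$\left(E{\left(-217,-165 \right)} + \left(71 + \left(-14 - 28\right) 112\right)\right) \left(-29100 - 18899\right) = \left(\left(-109 + \left(-217\right)^{2}\right) + \left(71 + \left(-14 - 28\right) 112\right)\right) \left(-29100 - 18899\right) = \left(\left(-109 + 47089\right) + \left(71 + \left(-14 - 28\right) 112\right)\right) \left(-47999\right) = \left(46980 + \left(71 - 4704\right)\right) \left(-47999\right) = \left(46980 - 4633\right) \left(-47999\right) = 42347 \left(-47999\right) = -2032613653$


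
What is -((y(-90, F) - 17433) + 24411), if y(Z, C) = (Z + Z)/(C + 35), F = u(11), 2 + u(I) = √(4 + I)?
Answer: -1248072/179 - 30*√15/179 ≈ -6973.1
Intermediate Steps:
u(I) = -2 + √(4 + I)
F = -2 + √15 (F = -2 + √(4 + 11) = -2 + √15 ≈ 1.8730)
y(Z, C) = 2*Z/(35 + C) (y(Z, C) = (2*Z)/(35 + C) = 2*Z/(35 + C))
-((y(-90, F) - 17433) + 24411) = -((2*(-90)/(35 + (-2 + √15)) - 17433) + 24411) = -((2*(-90)/(33 + √15) - 17433) + 24411) = -((-180/(33 + √15) - 17433) + 24411) = -((-17433 - 180/(33 + √15)) + 24411) = -(6978 - 180/(33 + √15)) = -6978 + 180/(33 + √15)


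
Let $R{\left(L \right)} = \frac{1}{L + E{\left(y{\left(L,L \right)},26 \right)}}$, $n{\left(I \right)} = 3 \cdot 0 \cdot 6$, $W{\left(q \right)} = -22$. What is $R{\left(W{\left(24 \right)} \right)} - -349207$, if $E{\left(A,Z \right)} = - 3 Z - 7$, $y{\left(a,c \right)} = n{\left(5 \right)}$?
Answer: $\frac{37365148}{107} \approx 3.4921 \cdot 10^{5}$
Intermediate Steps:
$n{\left(I \right)} = 0$ ($n{\left(I \right)} = 0 \cdot 6 = 0$)
$y{\left(a,c \right)} = 0$
$E{\left(A,Z \right)} = -7 - 3 Z$
$R{\left(L \right)} = \frac{1}{-85 + L}$ ($R{\left(L \right)} = \frac{1}{L - 85} = \frac{1}{-85 + L}$)
$R{\left(W{\left(24 \right)} \right)} - -349207 = \frac{1}{-85 - 22} - -349207 = \frac{1}{-107} + 349207 = - \frac{1}{107} + 349207 = \frac{37365148}{107}$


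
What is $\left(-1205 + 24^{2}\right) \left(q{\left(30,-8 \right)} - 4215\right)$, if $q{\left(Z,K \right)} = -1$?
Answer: $2651864$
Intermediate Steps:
$\left(-1205 + 24^{2}\right) \left(q{\left(30,-8 \right)} - 4215\right) = \left(-1205 + 24^{2}\right) \left(-1 - 4215\right) = \left(-1205 + 576\right) \left(-4216\right) = \left(-629\right) \left(-4216\right) = 2651864$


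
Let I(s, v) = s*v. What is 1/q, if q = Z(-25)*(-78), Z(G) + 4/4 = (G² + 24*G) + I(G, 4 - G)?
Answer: 1/54678 ≈ 1.8289e-5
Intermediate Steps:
Z(G) = -1 + G² + 24*G + G*(4 - G) (Z(G) = -1 + ((G² + 24*G) + G*(4 - G)) = -1 + (G² + 24*G + G*(4 - G)) = -1 + G² + 24*G + G*(4 - G))
q = 54678 (q = (-1 + 28*(-25))*(-78) = (-1 - 700)*(-78) = -701*(-78) = 54678)
1/q = 1/54678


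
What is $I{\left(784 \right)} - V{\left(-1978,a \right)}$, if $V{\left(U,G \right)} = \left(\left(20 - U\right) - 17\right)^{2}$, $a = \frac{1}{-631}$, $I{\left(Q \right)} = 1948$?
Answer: $-3922413$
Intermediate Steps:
$a = - \frac{1}{631} \approx -0.0015848$
$V{\left(U,G \right)} = \left(3 - U\right)^{2}$
$I{\left(784 \right)} - V{\left(-1978,a \right)} = 1948 - \left(-3 - 1978\right)^{2} = 1948 - \left(-1981\right)^{2} = 1948 - 3924361 = -3922413$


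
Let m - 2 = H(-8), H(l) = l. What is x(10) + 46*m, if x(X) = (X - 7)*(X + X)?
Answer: -216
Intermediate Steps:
m = -6 (m = 2 - 8 = -6)
x(X) = 2*X*(-7 + X) (x(X) = (-7 + X)*(2*X) = 2*X*(-7 + X))
x(10) + 46*m = 2*10*(-7 + 10) + 46*(-6) = 2*10*3 - 276 = 60 - 276 = -216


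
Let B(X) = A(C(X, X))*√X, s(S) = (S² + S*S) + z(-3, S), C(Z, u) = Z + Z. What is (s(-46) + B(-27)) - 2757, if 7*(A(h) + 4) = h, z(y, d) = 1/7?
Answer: 10326/7 - 246*I*√3/7 ≈ 1475.1 - 60.869*I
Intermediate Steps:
z(y, d) = ⅐
C(Z, u) = 2*Z
A(h) = -4 + h/7
s(S) = ⅐ + 2*S² (s(S) = (S² + S*S) + ⅐ = (S² + S²) + ⅐ = 2*S² + ⅐ = ⅐ + 2*S²)
B(X) = √X*(-4 + 2*X/7) (B(X) = (-4 + (2*X)/7)*√X = (-4 + 2*X/7)*√X = √X*(-4 + 2*X/7))
(s(-46) + B(-27)) - 2757 = ((⅐ + 2*(-46)²) + 2*√(-27)*(-14 - 27)/7) - 2757 = ((⅐ + 2*2116) + (2/7)*(3*I*√3)*(-41)) - 2757 = ((⅐ + 4232) - 246*I*√3/7) - 2757 = (29625/7 - 246*I*√3/7) - 2757 = 10326/7 - 246*I*√3/7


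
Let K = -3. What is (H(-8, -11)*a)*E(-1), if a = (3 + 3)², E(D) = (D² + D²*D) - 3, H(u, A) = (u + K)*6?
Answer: 7128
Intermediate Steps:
H(u, A) = -18 + 6*u (H(u, A) = (u - 3)*6 = (-3 + u)*6 = -18 + 6*u)
E(D) = -3 + D² + D³ (E(D) = (D² + D³) - 3 = -3 + D² + D³)
a = 36 (a = 6² = 36)
(H(-8, -11)*a)*E(-1) = ((-18 + 6*(-8))*36)*(-3 + (-1)² + (-1)³) = ((-18 - 48)*36)*(-3 + 1 - 1) = -66*36*(-3) = -2376*(-3) = 7128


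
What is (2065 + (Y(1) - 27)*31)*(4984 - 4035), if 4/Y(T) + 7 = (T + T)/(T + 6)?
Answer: 53948752/47 ≈ 1.1478e+6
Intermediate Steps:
Y(T) = 4/(-7 + 2*T/(6 + T)) (Y(T) = 4/(-7 + (T + T)/(T + 6)) = 4/(-7 + (2*T)/(6 + T)) = 4/(-7 + 2*T/(6 + T)))
(2065 + (Y(1) - 27)*31)*(4984 - 4035) = (2065 + (4*(-6 - 1*1)/(42 + 5*1) - 27)*31)*(4984 - 4035) = (2065 + (4*(-6 - 1)/(42 + 5) - 27)*31)*949 = (2065 + (4*(-7)/47 - 27)*31)*949 = (2065 + (4*(1/47)*(-7) - 27)*31)*949 = (2065 + (-28/47 - 27)*31)*949 = (2065 - 1297/47*31)*949 = (2065 - 40207/47)*949 = (56848/47)*949 = 53948752/47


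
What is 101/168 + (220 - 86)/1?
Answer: 22613/168 ≈ 134.60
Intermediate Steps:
101/168 + (220 - 86)/1 = 101*(1/168) + 134*1 = 101/168 + 134 = 22613/168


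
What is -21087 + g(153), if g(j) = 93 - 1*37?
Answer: -21031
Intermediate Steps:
g(j) = 56 (g(j) = 93 - 37 = 56)
-21087 + g(153) = -21087 + 56 = -21031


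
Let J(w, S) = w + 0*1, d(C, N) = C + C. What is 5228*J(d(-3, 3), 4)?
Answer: -31368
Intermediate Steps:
d(C, N) = 2*C
J(w, S) = w (J(w, S) = w + 0 = w)
5228*J(d(-3, 3), 4) = 5228*(2*(-3)) = 5228*(-6) = -31368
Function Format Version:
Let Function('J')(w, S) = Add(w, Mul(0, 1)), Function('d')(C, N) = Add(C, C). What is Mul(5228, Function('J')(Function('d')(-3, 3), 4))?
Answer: -31368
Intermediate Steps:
Function('d')(C, N) = Mul(2, C)
Function('J')(w, S) = w (Function('J')(w, S) = Add(w, 0) = w)
Mul(5228, Function('J')(Function('d')(-3, 3), 4)) = Mul(5228, Mul(2, -3)) = Mul(5228, -6) = -31368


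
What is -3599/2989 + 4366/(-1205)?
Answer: -285029/59045 ≈ -4.8273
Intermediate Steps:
-3599/2989 + 4366/(-1205) = -3599*1/2989 + 4366*(-1/1205) = -59/49 - 4366/1205 = -285029/59045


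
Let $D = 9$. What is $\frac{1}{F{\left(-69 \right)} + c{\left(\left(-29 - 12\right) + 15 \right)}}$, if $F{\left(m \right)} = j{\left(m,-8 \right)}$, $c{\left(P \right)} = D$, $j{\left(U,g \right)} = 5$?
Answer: $\frac{1}{14} \approx 0.071429$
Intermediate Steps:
$c{\left(P \right)} = 9$
$F{\left(m \right)} = 5$
$\frac{1}{F{\left(-69 \right)} + c{\left(\left(-29 - 12\right) + 15 \right)}} = \frac{1}{5 + 9} = \frac{1}{14}$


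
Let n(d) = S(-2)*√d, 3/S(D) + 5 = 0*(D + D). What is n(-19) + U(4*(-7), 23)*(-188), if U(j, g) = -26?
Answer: 4888 - 3*I*√19/5 ≈ 4888.0 - 2.6153*I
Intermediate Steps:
S(D) = -⅗ (S(D) = 3/(-5 + 0*(D + D)) = 3/(-5 + 0*(2*D)) = 3/(-5 + 0) = 3/(-5) = 3*(-⅕) = -⅗)
n(d) = -3*√d/5
n(-19) + U(4*(-7), 23)*(-188) = -3*I*√19/5 - 26*(-188) = -3*I*√19/5 + 4888 = 4888 - 3*I*√19/5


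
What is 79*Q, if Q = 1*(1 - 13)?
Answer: -948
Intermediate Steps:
Q = -12 (Q = 1*(-12) = -12)
79*Q = 79*(-12) = -948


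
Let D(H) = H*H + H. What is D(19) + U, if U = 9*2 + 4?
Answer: 402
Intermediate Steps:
D(H) = H + H**2 (D(H) = H**2 + H = H + H**2)
U = 22 (U = 18 + 4 = 22)
D(19) + U = 19*(1 + 19) + 22 = 19*20 + 22 = 380 + 22 = 402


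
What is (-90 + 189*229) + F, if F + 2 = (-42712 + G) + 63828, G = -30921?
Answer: 33384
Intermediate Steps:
F = -9807 (F = -2 + ((-42712 - 30921) + 63828) = -2 + (-73633 + 63828) = -2 - 9805 = -9807)
(-90 + 189*229) + F = (-90 + 189*229) - 9807 = (-90 + 43281) - 9807 = 43191 - 9807 = 33384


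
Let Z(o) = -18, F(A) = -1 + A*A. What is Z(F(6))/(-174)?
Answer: 3/29 ≈ 0.10345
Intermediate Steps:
F(A) = -1 + A²
Z(F(6))/(-174) = -18/(-174) = -18*(-1/174) = 3/29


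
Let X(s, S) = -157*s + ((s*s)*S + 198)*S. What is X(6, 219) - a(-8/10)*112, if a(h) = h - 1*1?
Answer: 8846088/5 ≈ 1.7692e+6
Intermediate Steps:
a(h) = -1 + h (a(h) = h - 1 = -1 + h)
X(s, S) = -157*s + S*(198 + S*s²) (X(s, S) = -157*s + (s²*S + 198)*S = -157*s + (S*s² + 198)*S = -157*s + (198 + S*s²)*S = -157*s + S*(198 + S*s²))
X(6, 219) - a(-8/10)*112 = (-157*6 + 198*219 + 219²*6²) - (-1 - 8/10)*112 = (-942 + 43362 + 47961*36) - (-1 - 8*⅒)*112 = (-942 + 43362 + 1726596) - (-1 - ⅘)*112 = 1769016 - (-9)*112/5 = 1769016 - 1*(-1008/5) = 1769016 + 1008/5 = 8846088/5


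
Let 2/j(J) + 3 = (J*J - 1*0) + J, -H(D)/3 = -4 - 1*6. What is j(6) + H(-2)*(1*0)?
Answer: 2/39 ≈ 0.051282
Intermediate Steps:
H(D) = 30 (H(D) = -3*(-4 - 1*6) = -3*(-4 - 6) = -3*(-10) = 30)
j(J) = 2/(-3 + J + J**2) (j(J) = 2/(-3 + ((J*J - 1*0) + J)) = 2/(-3 + ((J**2 + 0) + J)) = 2/(-3 + (J**2 + J)) = 2/(-3 + (J + J**2)) = 2/(-3 + J + J**2))
j(6) + H(-2)*(1*0) = 2/(-3 + 6 + 6**2) + 30*(1*0) = 2/(-3 + 6 + 36) + 30*0 = 2/39 + 0 = 2/39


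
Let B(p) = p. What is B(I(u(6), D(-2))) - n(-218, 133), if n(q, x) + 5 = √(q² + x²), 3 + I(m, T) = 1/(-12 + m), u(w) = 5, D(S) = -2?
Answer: 13/7 - √65213 ≈ -253.51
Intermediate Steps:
I(m, T) = -3 + 1/(-12 + m)
n(q, x) = -5 + √(q² + x²)
B(I(u(6), D(-2))) - n(-218, 133) = (37 - 3*5)/(-12 + 5) - (-5 + √((-218)² + 133²)) = (37 - 15)/(-7) - (-5 + √(47524 + 17689)) = -⅐*22 - (-5 + √65213) = -22/7 + (5 - √65213) = 13/7 - √65213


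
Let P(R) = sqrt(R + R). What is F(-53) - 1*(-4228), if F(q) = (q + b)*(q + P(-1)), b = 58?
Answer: 3963 + 5*I*sqrt(2) ≈ 3963.0 + 7.0711*I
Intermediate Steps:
P(R) = sqrt(2)*sqrt(R) (P(R) = sqrt(2*R) = sqrt(2)*sqrt(R))
F(q) = (58 + q)*(q + I*sqrt(2)) (F(q) = (q + 58)*(q + sqrt(2)*sqrt(-1)) = (58 + q)*(q + sqrt(2)*I) = (58 + q)*(q + I*sqrt(2)))
F(-53) - 1*(-4228) = ((-53)**2 + 58*(-53) + 58*I*sqrt(2) + I*(-53)*sqrt(2)) - 1*(-4228) = (2809 - 3074 + 58*I*sqrt(2) - 53*I*sqrt(2)) + 4228 = (-265 + 5*I*sqrt(2)) + 4228 = 3963 + 5*I*sqrt(2)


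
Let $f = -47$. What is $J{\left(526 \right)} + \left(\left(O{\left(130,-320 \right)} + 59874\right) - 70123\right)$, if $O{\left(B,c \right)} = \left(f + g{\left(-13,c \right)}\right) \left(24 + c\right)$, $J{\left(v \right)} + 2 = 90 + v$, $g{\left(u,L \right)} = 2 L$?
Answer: $193717$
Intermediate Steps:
$J{\left(v \right)} = 88 + v$ ($J{\left(v \right)} = -2 + \left(90 + v\right) = 88 + v$)
$O{\left(B,c \right)} = \left(-47 + 2 c\right) \left(24 + c\right)$
$J{\left(526 \right)} + \left(\left(O{\left(130,-320 \right)} + 59874\right) - 70123\right) = \left(88 + 526\right) + \left(\left(\left(-1128 - 320 + 2 \left(-320\right)^{2}\right) + 59874\right) - 70123\right) = 614 + \left(\left(\left(-1128 - 320 + 2 \cdot 102400\right) + 59874\right) - 70123\right) = 614 + \left(\left(\left(-1128 - 320 + 204800\right) + 59874\right) - 70123\right) = 614 + \left(\left(203352 + 59874\right) - 70123\right) = 614 + \left(263226 - 70123\right) = 614 + 193103 = 193717$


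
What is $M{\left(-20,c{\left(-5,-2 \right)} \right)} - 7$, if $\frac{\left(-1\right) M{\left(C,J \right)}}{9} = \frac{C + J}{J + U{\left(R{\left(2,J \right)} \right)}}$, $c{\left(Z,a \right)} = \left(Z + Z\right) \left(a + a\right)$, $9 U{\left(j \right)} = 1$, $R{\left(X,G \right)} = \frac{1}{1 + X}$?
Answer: $- \frac{4147}{361} \approx -11.488$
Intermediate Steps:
$U{\left(j \right)} = \frac{1}{9}$ ($U{\left(j \right)} = \frac{1}{9} \cdot 1 = \frac{1}{9}$)
$c{\left(Z,a \right)} = 4 Z a$ ($c{\left(Z,a \right)} = 2 Z 2 a = 4 Z a$)
$M{\left(C,J \right)} = - \frac{9 \left(C + J\right)}{\frac{1}{9} + J}$ ($M{\left(C,J \right)} = - 9 \frac{C + J}{J + \frac{1}{9}} = - 9 \frac{C + J}{\frac{1}{9} + J} = - \frac{9 \left(C + J\right)}{\frac{1}{9} + J}$)
$M{\left(-20,c{\left(-5,-2 \right)} \right)} - 7 = \frac{81 \left(\left(-1\right) \left(-20\right) - 4 \left(-5\right) \left(-2\right)\right)}{1 + 9 \cdot 4 \left(-5\right) \left(-2\right)} - 7 = \frac{81 \left(20 - 40\right)}{1 + 9 \cdot 40} - 7 = \frac{81 \left(20 - 40\right)}{1 + 360} - 7 = 81 \cdot \frac{1}{361} \left(-20\right) - 7 = - \frac{1620}{361} - 7 = - \frac{4147}{361}$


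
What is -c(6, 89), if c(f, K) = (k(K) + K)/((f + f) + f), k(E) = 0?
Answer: -89/18 ≈ -4.9444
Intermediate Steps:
c(f, K) = K/(3*f) (c(f, K) = (0 + K)/((f + f) + f) = K/(2*f + f) = K/((3*f)) = K*(1/(3*f)) = K/(3*f))
-c(6, 89) = -89/(3*6) = -1*89/18 = -89/18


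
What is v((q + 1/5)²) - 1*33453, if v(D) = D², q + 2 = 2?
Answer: -20908124/625 ≈ -33453.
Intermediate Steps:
q = 0 (q = -2 + 2 = 0)
v((q + 1/5)²) - 1*33453 = ((0 + 1/5)²)² - 1*33453 = ((0 + ⅕)²)² - 33453 = ((⅕)²)² - 33453 = (1/25)² - 33453 = 1/625 - 33453 = -20908124/625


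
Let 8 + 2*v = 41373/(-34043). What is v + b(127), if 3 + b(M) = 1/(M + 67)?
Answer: -25104766/3302171 ≈ -7.6025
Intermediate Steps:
v = -313717/68086 (v = -4 + (41373/(-34043))/2 = -4 + (41373*(-1/34043))/2 = -4 + (½)*(-41373/34043) = -4 - 41373/68086 = -313717/68086 ≈ -4.6077)
b(M) = -3 + 1/(67 + M) (b(M) = -3 + 1/(M + 67) = -3 + 1/(67 + M))
v + b(127) = -313717/68086 + (-200 - 3*127)/(67 + 127) = -313717/68086 + (-200 - 381)/194 = -313717/68086 + (1/194)*(-581) = -313717/68086 - 581/194 = -25104766/3302171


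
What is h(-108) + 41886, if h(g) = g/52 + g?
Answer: 543087/13 ≈ 41776.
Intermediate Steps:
h(g) = 53*g/52 (h(g) = g*(1/52) + g = g/52 + g = 53*g/52)
h(-108) + 41886 = (53/52)*(-108) + 41886 = -1431/13 + 41886 = 543087/13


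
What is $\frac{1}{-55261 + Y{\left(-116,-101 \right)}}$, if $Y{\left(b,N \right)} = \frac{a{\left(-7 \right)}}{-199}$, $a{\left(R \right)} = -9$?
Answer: $- \frac{199}{10996930} \approx -1.8096 \cdot 10^{-5}$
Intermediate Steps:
$Y{\left(b,N \right)} = \frac{9}{199}$ ($Y{\left(b,N \right)} = - \frac{9}{-199} = \left(-9\right) \left(- \frac{1}{199}\right) = \frac{9}{199}$)
$\frac{1}{-55261 + Y{\left(-116,-101 \right)}} = \frac{1}{-55261 + \frac{9}{199}} = \frac{1}{- \frac{10996930}{199}} = - \frac{199}{10996930}$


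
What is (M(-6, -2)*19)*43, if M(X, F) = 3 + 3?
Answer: 4902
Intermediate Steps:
M(X, F) = 6
(M(-6, -2)*19)*43 = (6*19)*43 = 114*43 = 4902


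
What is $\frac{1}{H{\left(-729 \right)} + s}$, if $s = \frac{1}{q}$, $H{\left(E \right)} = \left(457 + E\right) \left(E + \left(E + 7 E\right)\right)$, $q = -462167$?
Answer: $\frac{462167}{824779530863} \approx 5.6035 \cdot 10^{-7}$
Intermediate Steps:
$H{\left(E \right)} = 9 E \left(457 + E\right)$ ($H{\left(E \right)} = \left(457 + E\right) \left(E + 8 E\right) = \left(457 + E\right) 9 E = 9 E \left(457 + E\right)$)
$s = - \frac{1}{462167}$ ($s = \frac{1}{-462167} = - \frac{1}{462167} \approx -2.1637 \cdot 10^{-6}$)
$\frac{1}{H{\left(-729 \right)} + s} = \frac{1}{9 \left(-729\right) \left(457 - 729\right) - \frac{1}{462167}} = \frac{1}{9 \left(-729\right) \left(-272\right) - \frac{1}{462167}} = \frac{1}{1784592 - \frac{1}{462167}} = \frac{1}{\frac{824779530863}{462167}} = \frac{462167}{824779530863}$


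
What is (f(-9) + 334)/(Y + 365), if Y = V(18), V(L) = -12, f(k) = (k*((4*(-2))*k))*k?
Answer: 6166/353 ≈ 17.467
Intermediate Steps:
f(k) = -8*k³ (f(k) = (k*(-8*k))*k = (-8*k²)*k = -8*k³)
Y = -12
(f(-9) + 334)/(Y + 365) = (-8*(-9)³ + 334)/(-12 + 365) = (-8*(-729) + 334)/353 = (5832 + 334)*(1/353) = 6166*(1/353) = 6166/353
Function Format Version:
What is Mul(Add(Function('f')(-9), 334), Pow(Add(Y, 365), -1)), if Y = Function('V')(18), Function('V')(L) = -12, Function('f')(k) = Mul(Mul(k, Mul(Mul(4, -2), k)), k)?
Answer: Rational(6166, 353) ≈ 17.467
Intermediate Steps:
Function('f')(k) = Mul(-8, Pow(k, 3)) (Function('f')(k) = Mul(Mul(k, Mul(-8, k)), k) = Mul(Mul(-8, Pow(k, 2)), k) = Mul(-8, Pow(k, 3)))
Y = -12
Mul(Add(Function('f')(-9), 334), Pow(Add(Y, 365), -1)) = Mul(Add(Mul(-8, Pow(-9, 3)), 334), Pow(Add(-12, 365), -1)) = Mul(Add(Mul(-8, -729), 334), Pow(353, -1)) = Mul(Add(5832, 334), Rational(1, 353)) = Mul(6166, Rational(1, 353)) = Rational(6166, 353)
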